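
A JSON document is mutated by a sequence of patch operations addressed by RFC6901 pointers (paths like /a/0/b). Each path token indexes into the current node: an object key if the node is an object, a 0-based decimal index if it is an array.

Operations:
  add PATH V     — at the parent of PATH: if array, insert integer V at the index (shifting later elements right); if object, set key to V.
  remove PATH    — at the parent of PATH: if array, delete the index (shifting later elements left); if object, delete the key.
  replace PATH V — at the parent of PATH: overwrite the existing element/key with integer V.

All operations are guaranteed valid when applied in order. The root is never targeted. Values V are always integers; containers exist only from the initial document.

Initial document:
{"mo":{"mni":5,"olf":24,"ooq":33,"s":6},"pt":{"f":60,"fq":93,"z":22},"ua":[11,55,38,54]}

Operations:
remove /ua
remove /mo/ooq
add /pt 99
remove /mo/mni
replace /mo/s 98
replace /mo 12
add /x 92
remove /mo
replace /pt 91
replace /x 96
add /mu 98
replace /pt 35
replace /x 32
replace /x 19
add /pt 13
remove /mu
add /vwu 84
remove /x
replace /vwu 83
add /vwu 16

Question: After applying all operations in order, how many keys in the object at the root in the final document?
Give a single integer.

After op 1 (remove /ua): {"mo":{"mni":5,"olf":24,"ooq":33,"s":6},"pt":{"f":60,"fq":93,"z":22}}
After op 2 (remove /mo/ooq): {"mo":{"mni":5,"olf":24,"s":6},"pt":{"f":60,"fq":93,"z":22}}
After op 3 (add /pt 99): {"mo":{"mni":5,"olf":24,"s":6},"pt":99}
After op 4 (remove /mo/mni): {"mo":{"olf":24,"s":6},"pt":99}
After op 5 (replace /mo/s 98): {"mo":{"olf":24,"s":98},"pt":99}
After op 6 (replace /mo 12): {"mo":12,"pt":99}
After op 7 (add /x 92): {"mo":12,"pt":99,"x":92}
After op 8 (remove /mo): {"pt":99,"x":92}
After op 9 (replace /pt 91): {"pt":91,"x":92}
After op 10 (replace /x 96): {"pt":91,"x":96}
After op 11 (add /mu 98): {"mu":98,"pt":91,"x":96}
After op 12 (replace /pt 35): {"mu":98,"pt":35,"x":96}
After op 13 (replace /x 32): {"mu":98,"pt":35,"x":32}
After op 14 (replace /x 19): {"mu":98,"pt":35,"x":19}
After op 15 (add /pt 13): {"mu":98,"pt":13,"x":19}
After op 16 (remove /mu): {"pt":13,"x":19}
After op 17 (add /vwu 84): {"pt":13,"vwu":84,"x":19}
After op 18 (remove /x): {"pt":13,"vwu":84}
After op 19 (replace /vwu 83): {"pt":13,"vwu":83}
After op 20 (add /vwu 16): {"pt":13,"vwu":16}
Size at the root: 2

Answer: 2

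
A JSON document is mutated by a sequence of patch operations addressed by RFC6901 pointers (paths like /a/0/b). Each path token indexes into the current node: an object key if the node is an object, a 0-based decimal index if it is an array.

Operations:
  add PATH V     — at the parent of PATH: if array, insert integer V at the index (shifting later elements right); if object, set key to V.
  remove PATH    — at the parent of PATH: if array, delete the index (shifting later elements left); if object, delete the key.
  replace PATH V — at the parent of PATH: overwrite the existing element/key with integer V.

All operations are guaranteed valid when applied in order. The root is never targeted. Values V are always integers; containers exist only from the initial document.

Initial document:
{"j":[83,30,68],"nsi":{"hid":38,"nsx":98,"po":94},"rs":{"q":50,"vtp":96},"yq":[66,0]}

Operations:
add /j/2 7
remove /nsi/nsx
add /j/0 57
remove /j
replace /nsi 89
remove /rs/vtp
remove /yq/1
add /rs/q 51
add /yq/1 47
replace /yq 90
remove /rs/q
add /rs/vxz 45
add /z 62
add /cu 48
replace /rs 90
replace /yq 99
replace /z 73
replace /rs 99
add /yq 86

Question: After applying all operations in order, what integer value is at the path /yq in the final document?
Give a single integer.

After op 1 (add /j/2 7): {"j":[83,30,7,68],"nsi":{"hid":38,"nsx":98,"po":94},"rs":{"q":50,"vtp":96},"yq":[66,0]}
After op 2 (remove /nsi/nsx): {"j":[83,30,7,68],"nsi":{"hid":38,"po":94},"rs":{"q":50,"vtp":96},"yq":[66,0]}
After op 3 (add /j/0 57): {"j":[57,83,30,7,68],"nsi":{"hid":38,"po":94},"rs":{"q":50,"vtp":96},"yq":[66,0]}
After op 4 (remove /j): {"nsi":{"hid":38,"po":94},"rs":{"q":50,"vtp":96},"yq":[66,0]}
After op 5 (replace /nsi 89): {"nsi":89,"rs":{"q":50,"vtp":96},"yq":[66,0]}
After op 6 (remove /rs/vtp): {"nsi":89,"rs":{"q":50},"yq":[66,0]}
After op 7 (remove /yq/1): {"nsi":89,"rs":{"q":50},"yq":[66]}
After op 8 (add /rs/q 51): {"nsi":89,"rs":{"q":51},"yq":[66]}
After op 9 (add /yq/1 47): {"nsi":89,"rs":{"q":51},"yq":[66,47]}
After op 10 (replace /yq 90): {"nsi":89,"rs":{"q":51},"yq":90}
After op 11 (remove /rs/q): {"nsi":89,"rs":{},"yq":90}
After op 12 (add /rs/vxz 45): {"nsi":89,"rs":{"vxz":45},"yq":90}
After op 13 (add /z 62): {"nsi":89,"rs":{"vxz":45},"yq":90,"z":62}
After op 14 (add /cu 48): {"cu":48,"nsi":89,"rs":{"vxz":45},"yq":90,"z":62}
After op 15 (replace /rs 90): {"cu":48,"nsi":89,"rs":90,"yq":90,"z":62}
After op 16 (replace /yq 99): {"cu":48,"nsi":89,"rs":90,"yq":99,"z":62}
After op 17 (replace /z 73): {"cu":48,"nsi":89,"rs":90,"yq":99,"z":73}
After op 18 (replace /rs 99): {"cu":48,"nsi":89,"rs":99,"yq":99,"z":73}
After op 19 (add /yq 86): {"cu":48,"nsi":89,"rs":99,"yq":86,"z":73}
Value at /yq: 86

Answer: 86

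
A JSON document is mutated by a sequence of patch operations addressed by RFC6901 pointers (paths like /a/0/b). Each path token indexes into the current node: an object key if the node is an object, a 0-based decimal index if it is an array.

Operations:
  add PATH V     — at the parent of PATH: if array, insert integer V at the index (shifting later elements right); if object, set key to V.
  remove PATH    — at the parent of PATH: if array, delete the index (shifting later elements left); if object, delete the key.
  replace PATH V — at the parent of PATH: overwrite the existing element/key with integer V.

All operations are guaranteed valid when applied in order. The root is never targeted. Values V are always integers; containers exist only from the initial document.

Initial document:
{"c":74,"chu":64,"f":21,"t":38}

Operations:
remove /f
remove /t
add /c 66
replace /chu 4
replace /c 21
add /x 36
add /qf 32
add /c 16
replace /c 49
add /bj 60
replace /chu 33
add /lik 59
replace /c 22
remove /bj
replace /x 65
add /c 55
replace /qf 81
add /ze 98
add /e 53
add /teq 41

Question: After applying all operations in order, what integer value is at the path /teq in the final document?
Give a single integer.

Answer: 41

Derivation:
After op 1 (remove /f): {"c":74,"chu":64,"t":38}
After op 2 (remove /t): {"c":74,"chu":64}
After op 3 (add /c 66): {"c":66,"chu":64}
After op 4 (replace /chu 4): {"c":66,"chu":4}
After op 5 (replace /c 21): {"c":21,"chu":4}
After op 6 (add /x 36): {"c":21,"chu":4,"x":36}
After op 7 (add /qf 32): {"c":21,"chu":4,"qf":32,"x":36}
After op 8 (add /c 16): {"c":16,"chu":4,"qf":32,"x":36}
After op 9 (replace /c 49): {"c":49,"chu":4,"qf":32,"x":36}
After op 10 (add /bj 60): {"bj":60,"c":49,"chu":4,"qf":32,"x":36}
After op 11 (replace /chu 33): {"bj":60,"c":49,"chu":33,"qf":32,"x":36}
After op 12 (add /lik 59): {"bj":60,"c":49,"chu":33,"lik":59,"qf":32,"x":36}
After op 13 (replace /c 22): {"bj":60,"c":22,"chu":33,"lik":59,"qf":32,"x":36}
After op 14 (remove /bj): {"c":22,"chu":33,"lik":59,"qf":32,"x":36}
After op 15 (replace /x 65): {"c":22,"chu":33,"lik":59,"qf":32,"x":65}
After op 16 (add /c 55): {"c":55,"chu":33,"lik":59,"qf":32,"x":65}
After op 17 (replace /qf 81): {"c":55,"chu":33,"lik":59,"qf":81,"x":65}
After op 18 (add /ze 98): {"c":55,"chu":33,"lik":59,"qf":81,"x":65,"ze":98}
After op 19 (add /e 53): {"c":55,"chu":33,"e":53,"lik":59,"qf":81,"x":65,"ze":98}
After op 20 (add /teq 41): {"c":55,"chu":33,"e":53,"lik":59,"qf":81,"teq":41,"x":65,"ze":98}
Value at /teq: 41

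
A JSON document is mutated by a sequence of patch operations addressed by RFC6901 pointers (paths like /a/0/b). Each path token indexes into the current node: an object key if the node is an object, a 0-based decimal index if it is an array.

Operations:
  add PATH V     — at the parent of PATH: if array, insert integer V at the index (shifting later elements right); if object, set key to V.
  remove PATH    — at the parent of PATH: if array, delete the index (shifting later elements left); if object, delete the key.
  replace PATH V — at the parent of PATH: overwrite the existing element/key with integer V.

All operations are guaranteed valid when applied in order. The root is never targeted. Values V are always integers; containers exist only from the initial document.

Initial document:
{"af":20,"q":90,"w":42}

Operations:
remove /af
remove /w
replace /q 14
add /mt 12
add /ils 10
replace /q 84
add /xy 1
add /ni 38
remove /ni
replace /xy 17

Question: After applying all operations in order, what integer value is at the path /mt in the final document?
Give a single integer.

After op 1 (remove /af): {"q":90,"w":42}
After op 2 (remove /w): {"q":90}
After op 3 (replace /q 14): {"q":14}
After op 4 (add /mt 12): {"mt":12,"q":14}
After op 5 (add /ils 10): {"ils":10,"mt":12,"q":14}
After op 6 (replace /q 84): {"ils":10,"mt":12,"q":84}
After op 7 (add /xy 1): {"ils":10,"mt":12,"q":84,"xy":1}
After op 8 (add /ni 38): {"ils":10,"mt":12,"ni":38,"q":84,"xy":1}
After op 9 (remove /ni): {"ils":10,"mt":12,"q":84,"xy":1}
After op 10 (replace /xy 17): {"ils":10,"mt":12,"q":84,"xy":17}
Value at /mt: 12

Answer: 12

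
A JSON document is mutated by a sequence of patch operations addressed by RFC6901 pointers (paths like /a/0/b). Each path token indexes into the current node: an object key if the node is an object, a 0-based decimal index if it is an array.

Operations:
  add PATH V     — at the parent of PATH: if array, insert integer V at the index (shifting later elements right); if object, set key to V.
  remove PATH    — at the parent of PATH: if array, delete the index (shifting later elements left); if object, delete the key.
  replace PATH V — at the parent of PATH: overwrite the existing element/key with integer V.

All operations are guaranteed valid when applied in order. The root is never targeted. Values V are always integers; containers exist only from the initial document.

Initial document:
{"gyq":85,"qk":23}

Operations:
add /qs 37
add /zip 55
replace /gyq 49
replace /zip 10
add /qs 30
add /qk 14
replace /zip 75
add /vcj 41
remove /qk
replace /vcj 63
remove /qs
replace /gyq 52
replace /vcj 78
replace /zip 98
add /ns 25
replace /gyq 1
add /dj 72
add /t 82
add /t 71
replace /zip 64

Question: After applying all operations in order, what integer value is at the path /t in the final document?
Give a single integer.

Answer: 71

Derivation:
After op 1 (add /qs 37): {"gyq":85,"qk":23,"qs":37}
After op 2 (add /zip 55): {"gyq":85,"qk":23,"qs":37,"zip":55}
After op 3 (replace /gyq 49): {"gyq":49,"qk":23,"qs":37,"zip":55}
After op 4 (replace /zip 10): {"gyq":49,"qk":23,"qs":37,"zip":10}
After op 5 (add /qs 30): {"gyq":49,"qk":23,"qs":30,"zip":10}
After op 6 (add /qk 14): {"gyq":49,"qk":14,"qs":30,"zip":10}
After op 7 (replace /zip 75): {"gyq":49,"qk":14,"qs":30,"zip":75}
After op 8 (add /vcj 41): {"gyq":49,"qk":14,"qs":30,"vcj":41,"zip":75}
After op 9 (remove /qk): {"gyq":49,"qs":30,"vcj":41,"zip":75}
After op 10 (replace /vcj 63): {"gyq":49,"qs":30,"vcj":63,"zip":75}
After op 11 (remove /qs): {"gyq":49,"vcj":63,"zip":75}
After op 12 (replace /gyq 52): {"gyq":52,"vcj":63,"zip":75}
After op 13 (replace /vcj 78): {"gyq":52,"vcj":78,"zip":75}
After op 14 (replace /zip 98): {"gyq":52,"vcj":78,"zip":98}
After op 15 (add /ns 25): {"gyq":52,"ns":25,"vcj":78,"zip":98}
After op 16 (replace /gyq 1): {"gyq":1,"ns":25,"vcj":78,"zip":98}
After op 17 (add /dj 72): {"dj":72,"gyq":1,"ns":25,"vcj":78,"zip":98}
After op 18 (add /t 82): {"dj":72,"gyq":1,"ns":25,"t":82,"vcj":78,"zip":98}
After op 19 (add /t 71): {"dj":72,"gyq":1,"ns":25,"t":71,"vcj":78,"zip":98}
After op 20 (replace /zip 64): {"dj":72,"gyq":1,"ns":25,"t":71,"vcj":78,"zip":64}
Value at /t: 71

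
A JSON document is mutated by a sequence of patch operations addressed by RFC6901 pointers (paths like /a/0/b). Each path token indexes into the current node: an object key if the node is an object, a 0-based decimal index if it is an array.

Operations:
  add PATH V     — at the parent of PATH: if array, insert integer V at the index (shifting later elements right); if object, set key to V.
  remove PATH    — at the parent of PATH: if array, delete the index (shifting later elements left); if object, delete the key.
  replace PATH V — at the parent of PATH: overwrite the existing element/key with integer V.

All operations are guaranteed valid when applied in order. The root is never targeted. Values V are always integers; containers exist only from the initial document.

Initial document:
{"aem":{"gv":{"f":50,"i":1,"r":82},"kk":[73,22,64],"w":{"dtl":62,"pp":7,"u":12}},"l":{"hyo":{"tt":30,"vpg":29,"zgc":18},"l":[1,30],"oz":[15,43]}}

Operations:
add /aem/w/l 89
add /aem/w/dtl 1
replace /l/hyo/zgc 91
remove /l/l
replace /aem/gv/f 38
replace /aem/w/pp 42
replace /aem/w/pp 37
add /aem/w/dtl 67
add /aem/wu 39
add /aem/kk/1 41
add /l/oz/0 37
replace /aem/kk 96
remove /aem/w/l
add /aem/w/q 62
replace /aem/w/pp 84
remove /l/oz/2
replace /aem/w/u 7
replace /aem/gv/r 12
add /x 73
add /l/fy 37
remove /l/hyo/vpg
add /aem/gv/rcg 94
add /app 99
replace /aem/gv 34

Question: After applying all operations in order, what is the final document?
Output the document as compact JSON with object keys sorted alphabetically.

After op 1 (add /aem/w/l 89): {"aem":{"gv":{"f":50,"i":1,"r":82},"kk":[73,22,64],"w":{"dtl":62,"l":89,"pp":7,"u":12}},"l":{"hyo":{"tt":30,"vpg":29,"zgc":18},"l":[1,30],"oz":[15,43]}}
After op 2 (add /aem/w/dtl 1): {"aem":{"gv":{"f":50,"i":1,"r":82},"kk":[73,22,64],"w":{"dtl":1,"l":89,"pp":7,"u":12}},"l":{"hyo":{"tt":30,"vpg":29,"zgc":18},"l":[1,30],"oz":[15,43]}}
After op 3 (replace /l/hyo/zgc 91): {"aem":{"gv":{"f":50,"i":1,"r":82},"kk":[73,22,64],"w":{"dtl":1,"l":89,"pp":7,"u":12}},"l":{"hyo":{"tt":30,"vpg":29,"zgc":91},"l":[1,30],"oz":[15,43]}}
After op 4 (remove /l/l): {"aem":{"gv":{"f":50,"i":1,"r":82},"kk":[73,22,64],"w":{"dtl":1,"l":89,"pp":7,"u":12}},"l":{"hyo":{"tt":30,"vpg":29,"zgc":91},"oz":[15,43]}}
After op 5 (replace /aem/gv/f 38): {"aem":{"gv":{"f":38,"i":1,"r":82},"kk":[73,22,64],"w":{"dtl":1,"l":89,"pp":7,"u":12}},"l":{"hyo":{"tt":30,"vpg":29,"zgc":91},"oz":[15,43]}}
After op 6 (replace /aem/w/pp 42): {"aem":{"gv":{"f":38,"i":1,"r":82},"kk":[73,22,64],"w":{"dtl":1,"l":89,"pp":42,"u":12}},"l":{"hyo":{"tt":30,"vpg":29,"zgc":91},"oz":[15,43]}}
After op 7 (replace /aem/w/pp 37): {"aem":{"gv":{"f":38,"i":1,"r":82},"kk":[73,22,64],"w":{"dtl":1,"l":89,"pp":37,"u":12}},"l":{"hyo":{"tt":30,"vpg":29,"zgc":91},"oz":[15,43]}}
After op 8 (add /aem/w/dtl 67): {"aem":{"gv":{"f":38,"i":1,"r":82},"kk":[73,22,64],"w":{"dtl":67,"l":89,"pp":37,"u":12}},"l":{"hyo":{"tt":30,"vpg":29,"zgc":91},"oz":[15,43]}}
After op 9 (add /aem/wu 39): {"aem":{"gv":{"f":38,"i":1,"r":82},"kk":[73,22,64],"w":{"dtl":67,"l":89,"pp":37,"u":12},"wu":39},"l":{"hyo":{"tt":30,"vpg":29,"zgc":91},"oz":[15,43]}}
After op 10 (add /aem/kk/1 41): {"aem":{"gv":{"f":38,"i":1,"r":82},"kk":[73,41,22,64],"w":{"dtl":67,"l":89,"pp":37,"u":12},"wu":39},"l":{"hyo":{"tt":30,"vpg":29,"zgc":91},"oz":[15,43]}}
After op 11 (add /l/oz/0 37): {"aem":{"gv":{"f":38,"i":1,"r":82},"kk":[73,41,22,64],"w":{"dtl":67,"l":89,"pp":37,"u":12},"wu":39},"l":{"hyo":{"tt":30,"vpg":29,"zgc":91},"oz":[37,15,43]}}
After op 12 (replace /aem/kk 96): {"aem":{"gv":{"f":38,"i":1,"r":82},"kk":96,"w":{"dtl":67,"l":89,"pp":37,"u":12},"wu":39},"l":{"hyo":{"tt":30,"vpg":29,"zgc":91},"oz":[37,15,43]}}
After op 13 (remove /aem/w/l): {"aem":{"gv":{"f":38,"i":1,"r":82},"kk":96,"w":{"dtl":67,"pp":37,"u":12},"wu":39},"l":{"hyo":{"tt":30,"vpg":29,"zgc":91},"oz":[37,15,43]}}
After op 14 (add /aem/w/q 62): {"aem":{"gv":{"f":38,"i":1,"r":82},"kk":96,"w":{"dtl":67,"pp":37,"q":62,"u":12},"wu":39},"l":{"hyo":{"tt":30,"vpg":29,"zgc":91},"oz":[37,15,43]}}
After op 15 (replace /aem/w/pp 84): {"aem":{"gv":{"f":38,"i":1,"r":82},"kk":96,"w":{"dtl":67,"pp":84,"q":62,"u":12},"wu":39},"l":{"hyo":{"tt":30,"vpg":29,"zgc":91},"oz":[37,15,43]}}
After op 16 (remove /l/oz/2): {"aem":{"gv":{"f":38,"i":1,"r":82},"kk":96,"w":{"dtl":67,"pp":84,"q":62,"u":12},"wu":39},"l":{"hyo":{"tt":30,"vpg":29,"zgc":91},"oz":[37,15]}}
After op 17 (replace /aem/w/u 7): {"aem":{"gv":{"f":38,"i":1,"r":82},"kk":96,"w":{"dtl":67,"pp":84,"q":62,"u":7},"wu":39},"l":{"hyo":{"tt":30,"vpg":29,"zgc":91},"oz":[37,15]}}
After op 18 (replace /aem/gv/r 12): {"aem":{"gv":{"f":38,"i":1,"r":12},"kk":96,"w":{"dtl":67,"pp":84,"q":62,"u":7},"wu":39},"l":{"hyo":{"tt":30,"vpg":29,"zgc":91},"oz":[37,15]}}
After op 19 (add /x 73): {"aem":{"gv":{"f":38,"i":1,"r":12},"kk":96,"w":{"dtl":67,"pp":84,"q":62,"u":7},"wu":39},"l":{"hyo":{"tt":30,"vpg":29,"zgc":91},"oz":[37,15]},"x":73}
After op 20 (add /l/fy 37): {"aem":{"gv":{"f":38,"i":1,"r":12},"kk":96,"w":{"dtl":67,"pp":84,"q":62,"u":7},"wu":39},"l":{"fy":37,"hyo":{"tt":30,"vpg":29,"zgc":91},"oz":[37,15]},"x":73}
After op 21 (remove /l/hyo/vpg): {"aem":{"gv":{"f":38,"i":1,"r":12},"kk":96,"w":{"dtl":67,"pp":84,"q":62,"u":7},"wu":39},"l":{"fy":37,"hyo":{"tt":30,"zgc":91},"oz":[37,15]},"x":73}
After op 22 (add /aem/gv/rcg 94): {"aem":{"gv":{"f":38,"i":1,"r":12,"rcg":94},"kk":96,"w":{"dtl":67,"pp":84,"q":62,"u":7},"wu":39},"l":{"fy":37,"hyo":{"tt":30,"zgc":91},"oz":[37,15]},"x":73}
After op 23 (add /app 99): {"aem":{"gv":{"f":38,"i":1,"r":12,"rcg":94},"kk":96,"w":{"dtl":67,"pp":84,"q":62,"u":7},"wu":39},"app":99,"l":{"fy":37,"hyo":{"tt":30,"zgc":91},"oz":[37,15]},"x":73}
After op 24 (replace /aem/gv 34): {"aem":{"gv":34,"kk":96,"w":{"dtl":67,"pp":84,"q":62,"u":7},"wu":39},"app":99,"l":{"fy":37,"hyo":{"tt":30,"zgc":91},"oz":[37,15]},"x":73}

Answer: {"aem":{"gv":34,"kk":96,"w":{"dtl":67,"pp":84,"q":62,"u":7},"wu":39},"app":99,"l":{"fy":37,"hyo":{"tt":30,"zgc":91},"oz":[37,15]},"x":73}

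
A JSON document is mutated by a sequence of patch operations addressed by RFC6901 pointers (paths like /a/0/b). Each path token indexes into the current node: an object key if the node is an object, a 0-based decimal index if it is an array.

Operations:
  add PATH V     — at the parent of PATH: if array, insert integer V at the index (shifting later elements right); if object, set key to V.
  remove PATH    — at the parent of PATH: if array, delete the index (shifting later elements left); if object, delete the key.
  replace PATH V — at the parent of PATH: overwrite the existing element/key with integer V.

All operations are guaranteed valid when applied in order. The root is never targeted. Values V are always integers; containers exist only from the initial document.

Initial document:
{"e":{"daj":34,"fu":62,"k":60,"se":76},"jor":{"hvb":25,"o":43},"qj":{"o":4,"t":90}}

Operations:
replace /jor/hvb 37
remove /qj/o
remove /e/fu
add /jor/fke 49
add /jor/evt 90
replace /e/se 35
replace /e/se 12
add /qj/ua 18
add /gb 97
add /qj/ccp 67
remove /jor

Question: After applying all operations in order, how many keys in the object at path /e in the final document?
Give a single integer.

Answer: 3

Derivation:
After op 1 (replace /jor/hvb 37): {"e":{"daj":34,"fu":62,"k":60,"se":76},"jor":{"hvb":37,"o":43},"qj":{"o":4,"t":90}}
After op 2 (remove /qj/o): {"e":{"daj":34,"fu":62,"k":60,"se":76},"jor":{"hvb":37,"o":43},"qj":{"t":90}}
After op 3 (remove /e/fu): {"e":{"daj":34,"k":60,"se":76},"jor":{"hvb":37,"o":43},"qj":{"t":90}}
After op 4 (add /jor/fke 49): {"e":{"daj":34,"k":60,"se":76},"jor":{"fke":49,"hvb":37,"o":43},"qj":{"t":90}}
After op 5 (add /jor/evt 90): {"e":{"daj":34,"k":60,"se":76},"jor":{"evt":90,"fke":49,"hvb":37,"o":43},"qj":{"t":90}}
After op 6 (replace /e/se 35): {"e":{"daj":34,"k":60,"se":35},"jor":{"evt":90,"fke":49,"hvb":37,"o":43},"qj":{"t":90}}
After op 7 (replace /e/se 12): {"e":{"daj":34,"k":60,"se":12},"jor":{"evt":90,"fke":49,"hvb":37,"o":43},"qj":{"t":90}}
After op 8 (add /qj/ua 18): {"e":{"daj":34,"k":60,"se":12},"jor":{"evt":90,"fke":49,"hvb":37,"o":43},"qj":{"t":90,"ua":18}}
After op 9 (add /gb 97): {"e":{"daj":34,"k":60,"se":12},"gb":97,"jor":{"evt":90,"fke":49,"hvb":37,"o":43},"qj":{"t":90,"ua":18}}
After op 10 (add /qj/ccp 67): {"e":{"daj":34,"k":60,"se":12},"gb":97,"jor":{"evt":90,"fke":49,"hvb":37,"o":43},"qj":{"ccp":67,"t":90,"ua":18}}
After op 11 (remove /jor): {"e":{"daj":34,"k":60,"se":12},"gb":97,"qj":{"ccp":67,"t":90,"ua":18}}
Size at path /e: 3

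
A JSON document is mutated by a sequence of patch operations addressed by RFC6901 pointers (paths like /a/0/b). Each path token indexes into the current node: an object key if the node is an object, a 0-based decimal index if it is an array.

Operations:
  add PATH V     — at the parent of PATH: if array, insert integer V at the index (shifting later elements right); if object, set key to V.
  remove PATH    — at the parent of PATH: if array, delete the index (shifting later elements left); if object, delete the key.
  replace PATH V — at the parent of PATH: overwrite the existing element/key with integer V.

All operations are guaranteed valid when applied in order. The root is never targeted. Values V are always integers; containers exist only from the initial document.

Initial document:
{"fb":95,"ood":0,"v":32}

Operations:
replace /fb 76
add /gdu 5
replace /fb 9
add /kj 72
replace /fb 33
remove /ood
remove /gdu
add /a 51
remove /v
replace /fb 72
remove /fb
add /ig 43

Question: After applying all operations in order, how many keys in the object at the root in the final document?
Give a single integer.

After op 1 (replace /fb 76): {"fb":76,"ood":0,"v":32}
After op 2 (add /gdu 5): {"fb":76,"gdu":5,"ood":0,"v":32}
After op 3 (replace /fb 9): {"fb":9,"gdu":5,"ood":0,"v":32}
After op 4 (add /kj 72): {"fb":9,"gdu":5,"kj":72,"ood":0,"v":32}
After op 5 (replace /fb 33): {"fb":33,"gdu":5,"kj":72,"ood":0,"v":32}
After op 6 (remove /ood): {"fb":33,"gdu":5,"kj":72,"v":32}
After op 7 (remove /gdu): {"fb":33,"kj":72,"v":32}
After op 8 (add /a 51): {"a":51,"fb":33,"kj":72,"v":32}
After op 9 (remove /v): {"a":51,"fb":33,"kj":72}
After op 10 (replace /fb 72): {"a":51,"fb":72,"kj":72}
After op 11 (remove /fb): {"a":51,"kj":72}
After op 12 (add /ig 43): {"a":51,"ig":43,"kj":72}
Size at the root: 3

Answer: 3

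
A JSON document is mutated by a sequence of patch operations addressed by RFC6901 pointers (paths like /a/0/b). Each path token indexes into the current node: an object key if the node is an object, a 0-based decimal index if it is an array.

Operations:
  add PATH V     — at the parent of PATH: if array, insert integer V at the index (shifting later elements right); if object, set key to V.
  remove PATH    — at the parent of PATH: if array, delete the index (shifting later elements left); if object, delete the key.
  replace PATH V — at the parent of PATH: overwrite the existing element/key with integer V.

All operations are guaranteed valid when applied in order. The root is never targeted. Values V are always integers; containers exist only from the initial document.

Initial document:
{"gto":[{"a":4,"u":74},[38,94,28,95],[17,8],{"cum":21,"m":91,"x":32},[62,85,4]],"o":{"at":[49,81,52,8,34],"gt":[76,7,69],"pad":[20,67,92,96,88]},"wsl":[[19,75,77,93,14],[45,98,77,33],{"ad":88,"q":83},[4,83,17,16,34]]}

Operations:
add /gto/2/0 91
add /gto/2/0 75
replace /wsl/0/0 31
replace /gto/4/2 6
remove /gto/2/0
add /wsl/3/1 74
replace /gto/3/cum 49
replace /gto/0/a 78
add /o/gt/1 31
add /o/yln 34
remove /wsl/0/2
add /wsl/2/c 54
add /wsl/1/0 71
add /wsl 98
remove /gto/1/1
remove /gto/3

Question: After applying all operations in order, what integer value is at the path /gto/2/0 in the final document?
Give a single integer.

After op 1 (add /gto/2/0 91): {"gto":[{"a":4,"u":74},[38,94,28,95],[91,17,8],{"cum":21,"m":91,"x":32},[62,85,4]],"o":{"at":[49,81,52,8,34],"gt":[76,7,69],"pad":[20,67,92,96,88]},"wsl":[[19,75,77,93,14],[45,98,77,33],{"ad":88,"q":83},[4,83,17,16,34]]}
After op 2 (add /gto/2/0 75): {"gto":[{"a":4,"u":74},[38,94,28,95],[75,91,17,8],{"cum":21,"m":91,"x":32},[62,85,4]],"o":{"at":[49,81,52,8,34],"gt":[76,7,69],"pad":[20,67,92,96,88]},"wsl":[[19,75,77,93,14],[45,98,77,33],{"ad":88,"q":83},[4,83,17,16,34]]}
After op 3 (replace /wsl/0/0 31): {"gto":[{"a":4,"u":74},[38,94,28,95],[75,91,17,8],{"cum":21,"m":91,"x":32},[62,85,4]],"o":{"at":[49,81,52,8,34],"gt":[76,7,69],"pad":[20,67,92,96,88]},"wsl":[[31,75,77,93,14],[45,98,77,33],{"ad":88,"q":83},[4,83,17,16,34]]}
After op 4 (replace /gto/4/2 6): {"gto":[{"a":4,"u":74},[38,94,28,95],[75,91,17,8],{"cum":21,"m":91,"x":32},[62,85,6]],"o":{"at":[49,81,52,8,34],"gt":[76,7,69],"pad":[20,67,92,96,88]},"wsl":[[31,75,77,93,14],[45,98,77,33],{"ad":88,"q":83},[4,83,17,16,34]]}
After op 5 (remove /gto/2/0): {"gto":[{"a":4,"u":74},[38,94,28,95],[91,17,8],{"cum":21,"m":91,"x":32},[62,85,6]],"o":{"at":[49,81,52,8,34],"gt":[76,7,69],"pad":[20,67,92,96,88]},"wsl":[[31,75,77,93,14],[45,98,77,33],{"ad":88,"q":83},[4,83,17,16,34]]}
After op 6 (add /wsl/3/1 74): {"gto":[{"a":4,"u":74},[38,94,28,95],[91,17,8],{"cum":21,"m":91,"x":32},[62,85,6]],"o":{"at":[49,81,52,8,34],"gt":[76,7,69],"pad":[20,67,92,96,88]},"wsl":[[31,75,77,93,14],[45,98,77,33],{"ad":88,"q":83},[4,74,83,17,16,34]]}
After op 7 (replace /gto/3/cum 49): {"gto":[{"a":4,"u":74},[38,94,28,95],[91,17,8],{"cum":49,"m":91,"x":32},[62,85,6]],"o":{"at":[49,81,52,8,34],"gt":[76,7,69],"pad":[20,67,92,96,88]},"wsl":[[31,75,77,93,14],[45,98,77,33],{"ad":88,"q":83},[4,74,83,17,16,34]]}
After op 8 (replace /gto/0/a 78): {"gto":[{"a":78,"u":74},[38,94,28,95],[91,17,8],{"cum":49,"m":91,"x":32},[62,85,6]],"o":{"at":[49,81,52,8,34],"gt":[76,7,69],"pad":[20,67,92,96,88]},"wsl":[[31,75,77,93,14],[45,98,77,33],{"ad":88,"q":83},[4,74,83,17,16,34]]}
After op 9 (add /o/gt/1 31): {"gto":[{"a":78,"u":74},[38,94,28,95],[91,17,8],{"cum":49,"m":91,"x":32},[62,85,6]],"o":{"at":[49,81,52,8,34],"gt":[76,31,7,69],"pad":[20,67,92,96,88]},"wsl":[[31,75,77,93,14],[45,98,77,33],{"ad":88,"q":83},[4,74,83,17,16,34]]}
After op 10 (add /o/yln 34): {"gto":[{"a":78,"u":74},[38,94,28,95],[91,17,8],{"cum":49,"m":91,"x":32},[62,85,6]],"o":{"at":[49,81,52,8,34],"gt":[76,31,7,69],"pad":[20,67,92,96,88],"yln":34},"wsl":[[31,75,77,93,14],[45,98,77,33],{"ad":88,"q":83},[4,74,83,17,16,34]]}
After op 11 (remove /wsl/0/2): {"gto":[{"a":78,"u":74},[38,94,28,95],[91,17,8],{"cum":49,"m":91,"x":32},[62,85,6]],"o":{"at":[49,81,52,8,34],"gt":[76,31,7,69],"pad":[20,67,92,96,88],"yln":34},"wsl":[[31,75,93,14],[45,98,77,33],{"ad":88,"q":83},[4,74,83,17,16,34]]}
After op 12 (add /wsl/2/c 54): {"gto":[{"a":78,"u":74},[38,94,28,95],[91,17,8],{"cum":49,"m":91,"x":32},[62,85,6]],"o":{"at":[49,81,52,8,34],"gt":[76,31,7,69],"pad":[20,67,92,96,88],"yln":34},"wsl":[[31,75,93,14],[45,98,77,33],{"ad":88,"c":54,"q":83},[4,74,83,17,16,34]]}
After op 13 (add /wsl/1/0 71): {"gto":[{"a":78,"u":74},[38,94,28,95],[91,17,8],{"cum":49,"m":91,"x":32},[62,85,6]],"o":{"at":[49,81,52,8,34],"gt":[76,31,7,69],"pad":[20,67,92,96,88],"yln":34},"wsl":[[31,75,93,14],[71,45,98,77,33],{"ad":88,"c":54,"q":83},[4,74,83,17,16,34]]}
After op 14 (add /wsl 98): {"gto":[{"a":78,"u":74},[38,94,28,95],[91,17,8],{"cum":49,"m":91,"x":32},[62,85,6]],"o":{"at":[49,81,52,8,34],"gt":[76,31,7,69],"pad":[20,67,92,96,88],"yln":34},"wsl":98}
After op 15 (remove /gto/1/1): {"gto":[{"a":78,"u":74},[38,28,95],[91,17,8],{"cum":49,"m":91,"x":32},[62,85,6]],"o":{"at":[49,81,52,8,34],"gt":[76,31,7,69],"pad":[20,67,92,96,88],"yln":34},"wsl":98}
After op 16 (remove /gto/3): {"gto":[{"a":78,"u":74},[38,28,95],[91,17,8],[62,85,6]],"o":{"at":[49,81,52,8,34],"gt":[76,31,7,69],"pad":[20,67,92,96,88],"yln":34},"wsl":98}
Value at /gto/2/0: 91

Answer: 91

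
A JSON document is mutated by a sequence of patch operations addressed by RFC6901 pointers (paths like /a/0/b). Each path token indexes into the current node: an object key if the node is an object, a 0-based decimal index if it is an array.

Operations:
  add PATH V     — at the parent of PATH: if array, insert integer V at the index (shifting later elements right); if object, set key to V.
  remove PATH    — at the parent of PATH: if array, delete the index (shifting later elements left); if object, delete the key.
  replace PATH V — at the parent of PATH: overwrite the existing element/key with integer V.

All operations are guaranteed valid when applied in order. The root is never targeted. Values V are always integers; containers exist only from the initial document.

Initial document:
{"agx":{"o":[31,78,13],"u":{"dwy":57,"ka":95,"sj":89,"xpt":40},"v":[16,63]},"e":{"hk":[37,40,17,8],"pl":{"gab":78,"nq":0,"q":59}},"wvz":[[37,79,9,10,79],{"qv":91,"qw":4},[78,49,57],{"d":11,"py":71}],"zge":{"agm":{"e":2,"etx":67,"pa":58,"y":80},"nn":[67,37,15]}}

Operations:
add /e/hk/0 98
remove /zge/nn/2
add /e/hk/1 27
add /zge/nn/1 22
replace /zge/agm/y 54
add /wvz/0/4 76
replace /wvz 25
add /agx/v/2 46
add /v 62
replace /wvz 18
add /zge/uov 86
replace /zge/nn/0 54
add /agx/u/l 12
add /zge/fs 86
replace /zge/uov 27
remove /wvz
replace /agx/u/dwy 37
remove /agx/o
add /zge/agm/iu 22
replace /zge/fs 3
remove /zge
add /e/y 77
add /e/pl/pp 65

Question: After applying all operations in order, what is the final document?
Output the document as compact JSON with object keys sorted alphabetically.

Answer: {"agx":{"u":{"dwy":37,"ka":95,"l":12,"sj":89,"xpt":40},"v":[16,63,46]},"e":{"hk":[98,27,37,40,17,8],"pl":{"gab":78,"nq":0,"pp":65,"q":59},"y":77},"v":62}

Derivation:
After op 1 (add /e/hk/0 98): {"agx":{"o":[31,78,13],"u":{"dwy":57,"ka":95,"sj":89,"xpt":40},"v":[16,63]},"e":{"hk":[98,37,40,17,8],"pl":{"gab":78,"nq":0,"q":59}},"wvz":[[37,79,9,10,79],{"qv":91,"qw":4},[78,49,57],{"d":11,"py":71}],"zge":{"agm":{"e":2,"etx":67,"pa":58,"y":80},"nn":[67,37,15]}}
After op 2 (remove /zge/nn/2): {"agx":{"o":[31,78,13],"u":{"dwy":57,"ka":95,"sj":89,"xpt":40},"v":[16,63]},"e":{"hk":[98,37,40,17,8],"pl":{"gab":78,"nq":0,"q":59}},"wvz":[[37,79,9,10,79],{"qv":91,"qw":4},[78,49,57],{"d":11,"py":71}],"zge":{"agm":{"e":2,"etx":67,"pa":58,"y":80},"nn":[67,37]}}
After op 3 (add /e/hk/1 27): {"agx":{"o":[31,78,13],"u":{"dwy":57,"ka":95,"sj":89,"xpt":40},"v":[16,63]},"e":{"hk":[98,27,37,40,17,8],"pl":{"gab":78,"nq":0,"q":59}},"wvz":[[37,79,9,10,79],{"qv":91,"qw":4},[78,49,57],{"d":11,"py":71}],"zge":{"agm":{"e":2,"etx":67,"pa":58,"y":80},"nn":[67,37]}}
After op 4 (add /zge/nn/1 22): {"agx":{"o":[31,78,13],"u":{"dwy":57,"ka":95,"sj":89,"xpt":40},"v":[16,63]},"e":{"hk":[98,27,37,40,17,8],"pl":{"gab":78,"nq":0,"q":59}},"wvz":[[37,79,9,10,79],{"qv":91,"qw":4},[78,49,57],{"d":11,"py":71}],"zge":{"agm":{"e":2,"etx":67,"pa":58,"y":80},"nn":[67,22,37]}}
After op 5 (replace /zge/agm/y 54): {"agx":{"o":[31,78,13],"u":{"dwy":57,"ka":95,"sj":89,"xpt":40},"v":[16,63]},"e":{"hk":[98,27,37,40,17,8],"pl":{"gab":78,"nq":0,"q":59}},"wvz":[[37,79,9,10,79],{"qv":91,"qw":4},[78,49,57],{"d":11,"py":71}],"zge":{"agm":{"e":2,"etx":67,"pa":58,"y":54},"nn":[67,22,37]}}
After op 6 (add /wvz/0/4 76): {"agx":{"o":[31,78,13],"u":{"dwy":57,"ka":95,"sj":89,"xpt":40},"v":[16,63]},"e":{"hk":[98,27,37,40,17,8],"pl":{"gab":78,"nq":0,"q":59}},"wvz":[[37,79,9,10,76,79],{"qv":91,"qw":4},[78,49,57],{"d":11,"py":71}],"zge":{"agm":{"e":2,"etx":67,"pa":58,"y":54},"nn":[67,22,37]}}
After op 7 (replace /wvz 25): {"agx":{"o":[31,78,13],"u":{"dwy":57,"ka":95,"sj":89,"xpt":40},"v":[16,63]},"e":{"hk":[98,27,37,40,17,8],"pl":{"gab":78,"nq":0,"q":59}},"wvz":25,"zge":{"agm":{"e":2,"etx":67,"pa":58,"y":54},"nn":[67,22,37]}}
After op 8 (add /agx/v/2 46): {"agx":{"o":[31,78,13],"u":{"dwy":57,"ka":95,"sj":89,"xpt":40},"v":[16,63,46]},"e":{"hk":[98,27,37,40,17,8],"pl":{"gab":78,"nq":0,"q":59}},"wvz":25,"zge":{"agm":{"e":2,"etx":67,"pa":58,"y":54},"nn":[67,22,37]}}
After op 9 (add /v 62): {"agx":{"o":[31,78,13],"u":{"dwy":57,"ka":95,"sj":89,"xpt":40},"v":[16,63,46]},"e":{"hk":[98,27,37,40,17,8],"pl":{"gab":78,"nq":0,"q":59}},"v":62,"wvz":25,"zge":{"agm":{"e":2,"etx":67,"pa":58,"y":54},"nn":[67,22,37]}}
After op 10 (replace /wvz 18): {"agx":{"o":[31,78,13],"u":{"dwy":57,"ka":95,"sj":89,"xpt":40},"v":[16,63,46]},"e":{"hk":[98,27,37,40,17,8],"pl":{"gab":78,"nq":0,"q":59}},"v":62,"wvz":18,"zge":{"agm":{"e":2,"etx":67,"pa":58,"y":54},"nn":[67,22,37]}}
After op 11 (add /zge/uov 86): {"agx":{"o":[31,78,13],"u":{"dwy":57,"ka":95,"sj":89,"xpt":40},"v":[16,63,46]},"e":{"hk":[98,27,37,40,17,8],"pl":{"gab":78,"nq":0,"q":59}},"v":62,"wvz":18,"zge":{"agm":{"e":2,"etx":67,"pa":58,"y":54},"nn":[67,22,37],"uov":86}}
After op 12 (replace /zge/nn/0 54): {"agx":{"o":[31,78,13],"u":{"dwy":57,"ka":95,"sj":89,"xpt":40},"v":[16,63,46]},"e":{"hk":[98,27,37,40,17,8],"pl":{"gab":78,"nq":0,"q":59}},"v":62,"wvz":18,"zge":{"agm":{"e":2,"etx":67,"pa":58,"y":54},"nn":[54,22,37],"uov":86}}
After op 13 (add /agx/u/l 12): {"agx":{"o":[31,78,13],"u":{"dwy":57,"ka":95,"l":12,"sj":89,"xpt":40},"v":[16,63,46]},"e":{"hk":[98,27,37,40,17,8],"pl":{"gab":78,"nq":0,"q":59}},"v":62,"wvz":18,"zge":{"agm":{"e":2,"etx":67,"pa":58,"y":54},"nn":[54,22,37],"uov":86}}
After op 14 (add /zge/fs 86): {"agx":{"o":[31,78,13],"u":{"dwy":57,"ka":95,"l":12,"sj":89,"xpt":40},"v":[16,63,46]},"e":{"hk":[98,27,37,40,17,8],"pl":{"gab":78,"nq":0,"q":59}},"v":62,"wvz":18,"zge":{"agm":{"e":2,"etx":67,"pa":58,"y":54},"fs":86,"nn":[54,22,37],"uov":86}}
After op 15 (replace /zge/uov 27): {"agx":{"o":[31,78,13],"u":{"dwy":57,"ka":95,"l":12,"sj":89,"xpt":40},"v":[16,63,46]},"e":{"hk":[98,27,37,40,17,8],"pl":{"gab":78,"nq":0,"q":59}},"v":62,"wvz":18,"zge":{"agm":{"e":2,"etx":67,"pa":58,"y":54},"fs":86,"nn":[54,22,37],"uov":27}}
After op 16 (remove /wvz): {"agx":{"o":[31,78,13],"u":{"dwy":57,"ka":95,"l":12,"sj":89,"xpt":40},"v":[16,63,46]},"e":{"hk":[98,27,37,40,17,8],"pl":{"gab":78,"nq":0,"q":59}},"v":62,"zge":{"agm":{"e":2,"etx":67,"pa":58,"y":54},"fs":86,"nn":[54,22,37],"uov":27}}
After op 17 (replace /agx/u/dwy 37): {"agx":{"o":[31,78,13],"u":{"dwy":37,"ka":95,"l":12,"sj":89,"xpt":40},"v":[16,63,46]},"e":{"hk":[98,27,37,40,17,8],"pl":{"gab":78,"nq":0,"q":59}},"v":62,"zge":{"agm":{"e":2,"etx":67,"pa":58,"y":54},"fs":86,"nn":[54,22,37],"uov":27}}
After op 18 (remove /agx/o): {"agx":{"u":{"dwy":37,"ka":95,"l":12,"sj":89,"xpt":40},"v":[16,63,46]},"e":{"hk":[98,27,37,40,17,8],"pl":{"gab":78,"nq":0,"q":59}},"v":62,"zge":{"agm":{"e":2,"etx":67,"pa":58,"y":54},"fs":86,"nn":[54,22,37],"uov":27}}
After op 19 (add /zge/agm/iu 22): {"agx":{"u":{"dwy":37,"ka":95,"l":12,"sj":89,"xpt":40},"v":[16,63,46]},"e":{"hk":[98,27,37,40,17,8],"pl":{"gab":78,"nq":0,"q":59}},"v":62,"zge":{"agm":{"e":2,"etx":67,"iu":22,"pa":58,"y":54},"fs":86,"nn":[54,22,37],"uov":27}}
After op 20 (replace /zge/fs 3): {"agx":{"u":{"dwy":37,"ka":95,"l":12,"sj":89,"xpt":40},"v":[16,63,46]},"e":{"hk":[98,27,37,40,17,8],"pl":{"gab":78,"nq":0,"q":59}},"v":62,"zge":{"agm":{"e":2,"etx":67,"iu":22,"pa":58,"y":54},"fs":3,"nn":[54,22,37],"uov":27}}
After op 21 (remove /zge): {"agx":{"u":{"dwy":37,"ka":95,"l":12,"sj":89,"xpt":40},"v":[16,63,46]},"e":{"hk":[98,27,37,40,17,8],"pl":{"gab":78,"nq":0,"q":59}},"v":62}
After op 22 (add /e/y 77): {"agx":{"u":{"dwy":37,"ka":95,"l":12,"sj":89,"xpt":40},"v":[16,63,46]},"e":{"hk":[98,27,37,40,17,8],"pl":{"gab":78,"nq":0,"q":59},"y":77},"v":62}
After op 23 (add /e/pl/pp 65): {"agx":{"u":{"dwy":37,"ka":95,"l":12,"sj":89,"xpt":40},"v":[16,63,46]},"e":{"hk":[98,27,37,40,17,8],"pl":{"gab":78,"nq":0,"pp":65,"q":59},"y":77},"v":62}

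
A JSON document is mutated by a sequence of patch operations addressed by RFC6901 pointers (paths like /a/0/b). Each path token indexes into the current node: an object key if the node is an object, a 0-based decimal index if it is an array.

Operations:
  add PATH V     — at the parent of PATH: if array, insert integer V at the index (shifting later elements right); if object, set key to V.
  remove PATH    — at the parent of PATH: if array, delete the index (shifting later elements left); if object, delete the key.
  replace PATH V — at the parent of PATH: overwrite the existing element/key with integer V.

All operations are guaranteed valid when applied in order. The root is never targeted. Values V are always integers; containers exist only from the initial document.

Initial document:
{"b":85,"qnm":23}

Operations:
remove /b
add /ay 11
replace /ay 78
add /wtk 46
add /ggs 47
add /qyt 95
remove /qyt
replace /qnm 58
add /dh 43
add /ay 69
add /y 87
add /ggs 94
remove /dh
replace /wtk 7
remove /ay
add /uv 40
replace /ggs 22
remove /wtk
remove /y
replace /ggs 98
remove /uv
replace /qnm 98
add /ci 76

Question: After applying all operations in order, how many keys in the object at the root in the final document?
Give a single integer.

Answer: 3

Derivation:
After op 1 (remove /b): {"qnm":23}
After op 2 (add /ay 11): {"ay":11,"qnm":23}
After op 3 (replace /ay 78): {"ay":78,"qnm":23}
After op 4 (add /wtk 46): {"ay":78,"qnm":23,"wtk":46}
After op 5 (add /ggs 47): {"ay":78,"ggs":47,"qnm":23,"wtk":46}
After op 6 (add /qyt 95): {"ay":78,"ggs":47,"qnm":23,"qyt":95,"wtk":46}
After op 7 (remove /qyt): {"ay":78,"ggs":47,"qnm":23,"wtk":46}
After op 8 (replace /qnm 58): {"ay":78,"ggs":47,"qnm":58,"wtk":46}
After op 9 (add /dh 43): {"ay":78,"dh":43,"ggs":47,"qnm":58,"wtk":46}
After op 10 (add /ay 69): {"ay":69,"dh":43,"ggs":47,"qnm":58,"wtk":46}
After op 11 (add /y 87): {"ay":69,"dh":43,"ggs":47,"qnm":58,"wtk":46,"y":87}
After op 12 (add /ggs 94): {"ay":69,"dh":43,"ggs":94,"qnm":58,"wtk":46,"y":87}
After op 13 (remove /dh): {"ay":69,"ggs":94,"qnm":58,"wtk":46,"y":87}
After op 14 (replace /wtk 7): {"ay":69,"ggs":94,"qnm":58,"wtk":7,"y":87}
After op 15 (remove /ay): {"ggs":94,"qnm":58,"wtk":7,"y":87}
After op 16 (add /uv 40): {"ggs":94,"qnm":58,"uv":40,"wtk":7,"y":87}
After op 17 (replace /ggs 22): {"ggs":22,"qnm":58,"uv":40,"wtk":7,"y":87}
After op 18 (remove /wtk): {"ggs":22,"qnm":58,"uv":40,"y":87}
After op 19 (remove /y): {"ggs":22,"qnm":58,"uv":40}
After op 20 (replace /ggs 98): {"ggs":98,"qnm":58,"uv":40}
After op 21 (remove /uv): {"ggs":98,"qnm":58}
After op 22 (replace /qnm 98): {"ggs":98,"qnm":98}
After op 23 (add /ci 76): {"ci":76,"ggs":98,"qnm":98}
Size at the root: 3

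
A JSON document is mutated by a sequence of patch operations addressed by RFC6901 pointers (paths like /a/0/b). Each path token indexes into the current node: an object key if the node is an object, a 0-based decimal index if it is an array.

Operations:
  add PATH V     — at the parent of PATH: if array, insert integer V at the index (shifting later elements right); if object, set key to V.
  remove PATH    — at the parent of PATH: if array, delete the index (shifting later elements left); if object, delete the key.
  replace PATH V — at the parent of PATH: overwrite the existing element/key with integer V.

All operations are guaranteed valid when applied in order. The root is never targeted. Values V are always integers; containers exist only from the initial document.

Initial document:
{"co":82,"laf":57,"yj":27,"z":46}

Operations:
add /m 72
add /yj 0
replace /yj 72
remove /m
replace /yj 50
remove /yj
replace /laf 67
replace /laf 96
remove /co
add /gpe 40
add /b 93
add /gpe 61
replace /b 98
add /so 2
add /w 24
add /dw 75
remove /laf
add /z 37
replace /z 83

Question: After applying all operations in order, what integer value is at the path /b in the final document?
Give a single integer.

After op 1 (add /m 72): {"co":82,"laf":57,"m":72,"yj":27,"z":46}
After op 2 (add /yj 0): {"co":82,"laf":57,"m":72,"yj":0,"z":46}
After op 3 (replace /yj 72): {"co":82,"laf":57,"m":72,"yj":72,"z":46}
After op 4 (remove /m): {"co":82,"laf":57,"yj":72,"z":46}
After op 5 (replace /yj 50): {"co":82,"laf":57,"yj":50,"z":46}
After op 6 (remove /yj): {"co":82,"laf":57,"z":46}
After op 7 (replace /laf 67): {"co":82,"laf":67,"z":46}
After op 8 (replace /laf 96): {"co":82,"laf":96,"z":46}
After op 9 (remove /co): {"laf":96,"z":46}
After op 10 (add /gpe 40): {"gpe":40,"laf":96,"z":46}
After op 11 (add /b 93): {"b":93,"gpe":40,"laf":96,"z":46}
After op 12 (add /gpe 61): {"b":93,"gpe":61,"laf":96,"z":46}
After op 13 (replace /b 98): {"b":98,"gpe":61,"laf":96,"z":46}
After op 14 (add /so 2): {"b":98,"gpe":61,"laf":96,"so":2,"z":46}
After op 15 (add /w 24): {"b":98,"gpe":61,"laf":96,"so":2,"w":24,"z":46}
After op 16 (add /dw 75): {"b":98,"dw":75,"gpe":61,"laf":96,"so":2,"w":24,"z":46}
After op 17 (remove /laf): {"b":98,"dw":75,"gpe":61,"so":2,"w":24,"z":46}
After op 18 (add /z 37): {"b":98,"dw":75,"gpe":61,"so":2,"w":24,"z":37}
After op 19 (replace /z 83): {"b":98,"dw":75,"gpe":61,"so":2,"w":24,"z":83}
Value at /b: 98

Answer: 98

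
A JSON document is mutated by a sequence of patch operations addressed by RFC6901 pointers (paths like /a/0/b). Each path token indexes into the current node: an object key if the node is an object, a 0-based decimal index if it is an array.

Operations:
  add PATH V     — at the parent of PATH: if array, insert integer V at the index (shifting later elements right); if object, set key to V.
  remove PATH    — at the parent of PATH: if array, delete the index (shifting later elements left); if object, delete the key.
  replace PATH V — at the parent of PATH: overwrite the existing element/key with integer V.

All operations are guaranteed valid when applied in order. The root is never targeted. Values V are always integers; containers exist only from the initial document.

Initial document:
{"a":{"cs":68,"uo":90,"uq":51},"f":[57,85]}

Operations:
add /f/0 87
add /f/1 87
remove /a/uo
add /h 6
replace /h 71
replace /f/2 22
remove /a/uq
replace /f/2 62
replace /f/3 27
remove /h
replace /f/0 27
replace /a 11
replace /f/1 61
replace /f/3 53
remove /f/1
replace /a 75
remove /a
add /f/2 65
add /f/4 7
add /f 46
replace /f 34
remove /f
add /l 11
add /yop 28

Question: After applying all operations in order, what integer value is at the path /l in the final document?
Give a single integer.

After op 1 (add /f/0 87): {"a":{"cs":68,"uo":90,"uq":51},"f":[87,57,85]}
After op 2 (add /f/1 87): {"a":{"cs":68,"uo":90,"uq":51},"f":[87,87,57,85]}
After op 3 (remove /a/uo): {"a":{"cs":68,"uq":51},"f":[87,87,57,85]}
After op 4 (add /h 6): {"a":{"cs":68,"uq":51},"f":[87,87,57,85],"h":6}
After op 5 (replace /h 71): {"a":{"cs":68,"uq":51},"f":[87,87,57,85],"h":71}
After op 6 (replace /f/2 22): {"a":{"cs":68,"uq":51},"f":[87,87,22,85],"h":71}
After op 7 (remove /a/uq): {"a":{"cs":68},"f":[87,87,22,85],"h":71}
After op 8 (replace /f/2 62): {"a":{"cs":68},"f":[87,87,62,85],"h":71}
After op 9 (replace /f/3 27): {"a":{"cs":68},"f":[87,87,62,27],"h":71}
After op 10 (remove /h): {"a":{"cs":68},"f":[87,87,62,27]}
After op 11 (replace /f/0 27): {"a":{"cs":68},"f":[27,87,62,27]}
After op 12 (replace /a 11): {"a":11,"f":[27,87,62,27]}
After op 13 (replace /f/1 61): {"a":11,"f":[27,61,62,27]}
After op 14 (replace /f/3 53): {"a":11,"f":[27,61,62,53]}
After op 15 (remove /f/1): {"a":11,"f":[27,62,53]}
After op 16 (replace /a 75): {"a":75,"f":[27,62,53]}
After op 17 (remove /a): {"f":[27,62,53]}
After op 18 (add /f/2 65): {"f":[27,62,65,53]}
After op 19 (add /f/4 7): {"f":[27,62,65,53,7]}
After op 20 (add /f 46): {"f":46}
After op 21 (replace /f 34): {"f":34}
After op 22 (remove /f): {}
After op 23 (add /l 11): {"l":11}
After op 24 (add /yop 28): {"l":11,"yop":28}
Value at /l: 11

Answer: 11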